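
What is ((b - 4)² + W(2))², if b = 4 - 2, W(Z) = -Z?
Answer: 4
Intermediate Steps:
b = 2
((b - 4)² + W(2))² = ((2 - 4)² - 1*2)² = ((-2)² - 2)² = (4 - 2)² = 2² = 4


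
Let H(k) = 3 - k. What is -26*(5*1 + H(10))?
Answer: 52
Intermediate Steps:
-26*(5*1 + H(10)) = -26*(5*1 + (3 - 1*10)) = -26*(5 + (3 - 10)) = -26*(5 - 7) = -26*(-2) = 52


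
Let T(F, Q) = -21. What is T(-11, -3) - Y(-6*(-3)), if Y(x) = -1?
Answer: -20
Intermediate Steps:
T(-11, -3) - Y(-6*(-3)) = -21 - 1*(-1) = -21 + 1 = -20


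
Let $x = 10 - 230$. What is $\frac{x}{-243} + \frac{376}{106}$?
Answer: $\frac{57344}{12879} \approx 4.4525$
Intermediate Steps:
$x = -220$
$\frac{x}{-243} + \frac{376}{106} = - \frac{220}{-243} + \frac{376}{106} = \left(-220\right) \left(- \frac{1}{243}\right) + 376 \cdot \frac{1}{106} = \frac{220}{243} + \frac{188}{53} = \frac{57344}{12879}$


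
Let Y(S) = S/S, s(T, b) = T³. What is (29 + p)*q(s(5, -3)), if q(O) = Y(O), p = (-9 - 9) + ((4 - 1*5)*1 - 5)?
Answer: 5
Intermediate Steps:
p = -24 (p = -18 + ((4 - 5)*1 - 5) = -18 + (-1*1 - 5) = -18 + (-1 - 5) = -18 - 6 = -24)
Y(S) = 1
q(O) = 1
(29 + p)*q(s(5, -3)) = (29 - 24)*1 = 5*1 = 5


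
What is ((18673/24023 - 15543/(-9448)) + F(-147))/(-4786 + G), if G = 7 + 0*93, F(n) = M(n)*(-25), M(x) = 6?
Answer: 33495583607/1084686303816 ≈ 0.030880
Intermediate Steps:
F(n) = -150 (F(n) = 6*(-25) = -150)
G = 7 (G = 7 + 0 = 7)
((18673/24023 - 15543/(-9448)) + F(-147))/(-4786 + G) = ((18673/24023 - 15543/(-9448)) - 150)/(-4786 + 7) = ((18673*(1/24023) - 15543*(-1/9448)) - 150)/(-4779) = ((18673/24023 + 15543/9448) - 150)*(-1/4779) = (549811993/226969304 - 150)*(-1/4779) = -33495583607/226969304*(-1/4779) = 33495583607/1084686303816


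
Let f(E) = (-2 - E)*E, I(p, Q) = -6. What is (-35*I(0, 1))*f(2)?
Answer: -1680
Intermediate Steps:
f(E) = E*(-2 - E)
(-35*I(0, 1))*f(2) = (-35*(-6))*(-1*2*(2 + 2)) = 210*(-1*2*4) = 210*(-8) = -1680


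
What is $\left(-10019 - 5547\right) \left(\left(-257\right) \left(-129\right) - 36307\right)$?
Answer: $49095164$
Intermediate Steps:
$\left(-10019 - 5547\right) \left(\left(-257\right) \left(-129\right) - 36307\right) = - 15566 \left(33153 - 36307\right) = \left(-15566\right) \left(-3154\right) = 49095164$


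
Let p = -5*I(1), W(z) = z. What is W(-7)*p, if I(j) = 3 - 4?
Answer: -35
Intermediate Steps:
I(j) = -1
p = 5 (p = -5*(-1) = 5)
W(-7)*p = -7*5 = -35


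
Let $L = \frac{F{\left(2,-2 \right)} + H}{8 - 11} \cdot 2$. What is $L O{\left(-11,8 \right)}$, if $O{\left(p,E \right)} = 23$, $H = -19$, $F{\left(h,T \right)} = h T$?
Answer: $\frac{1058}{3} \approx 352.67$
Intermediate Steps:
$F{\left(h,T \right)} = T h$
$L = \frac{46}{3}$ ($L = \frac{\left(-2\right) 2 - 19}{8 - 11} \cdot 2 = \frac{-4 - 19}{-3} \cdot 2 = \left(-23\right) \left(- \frac{1}{3}\right) 2 = \frac{23}{3} \cdot 2 = \frac{46}{3} \approx 15.333$)
$L O{\left(-11,8 \right)} = \frac{46}{3} \cdot 23 = \frac{1058}{3}$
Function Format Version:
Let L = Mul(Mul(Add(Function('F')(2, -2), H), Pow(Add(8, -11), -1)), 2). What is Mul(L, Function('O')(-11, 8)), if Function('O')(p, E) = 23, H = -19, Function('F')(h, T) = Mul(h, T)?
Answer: Rational(1058, 3) ≈ 352.67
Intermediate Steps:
Function('F')(h, T) = Mul(T, h)
L = Rational(46, 3) (L = Mul(Mul(Add(Mul(-2, 2), -19), Pow(Add(8, -11), -1)), 2) = Mul(Mul(Add(-4, -19), Pow(-3, -1)), 2) = Mul(Mul(-23, Rational(-1, 3)), 2) = Mul(Rational(23, 3), 2) = Rational(46, 3) ≈ 15.333)
Mul(L, Function('O')(-11, 8)) = Mul(Rational(46, 3), 23) = Rational(1058, 3)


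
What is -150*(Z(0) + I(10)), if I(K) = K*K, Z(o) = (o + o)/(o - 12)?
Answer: -15000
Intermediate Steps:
Z(o) = 2*o/(-12 + o) (Z(o) = (2*o)/(-12 + o) = 2*o/(-12 + o))
I(K) = K²
-150*(Z(0) + I(10)) = -150*(2*0/(-12 + 0) + 10²) = -150*(2*0/(-12) + 100) = -150*(2*0*(-1/12) + 100) = -150*(0 + 100) = -150*100 = -15000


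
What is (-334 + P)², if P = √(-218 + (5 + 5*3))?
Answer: 111358 - 2004*I*√22 ≈ 1.1136e+5 - 9399.6*I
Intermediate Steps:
P = 3*I*√22 (P = √(-218 + (5 + 15)) = √(-218 + 20) = √(-198) = 3*I*√22 ≈ 14.071*I)
(-334 + P)² = (-334 + 3*I*√22)²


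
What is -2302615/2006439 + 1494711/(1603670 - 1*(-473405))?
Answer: -1783657606996/4167524285925 ≈ -0.42799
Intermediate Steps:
-2302615/2006439 + 1494711/(1603670 - 1*(-473405)) = -2302615*1/2006439 + 1494711/(1603670 + 473405) = -2302615/2006439 + 1494711/2077075 = -1783657606996/4167524285925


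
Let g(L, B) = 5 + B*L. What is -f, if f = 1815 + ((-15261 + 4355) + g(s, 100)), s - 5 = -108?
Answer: 19386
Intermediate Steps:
s = -103 (s = 5 - 108 = -103)
f = -19386 (f = 1815 + ((-15261 + 4355) + (5 + 100*(-103))) = 1815 + (-10906 + (5 - 10300)) = 1815 + (-10906 - 10295) = 1815 - 21201 = -19386)
-f = -1*(-19386) = 19386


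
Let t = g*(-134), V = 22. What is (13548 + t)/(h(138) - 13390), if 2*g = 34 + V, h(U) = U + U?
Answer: -62/83 ≈ -0.74699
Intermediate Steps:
h(U) = 2*U
g = 28 (g = (34 + 22)/2 = (½)*56 = 28)
t = -3752 (t = 28*(-134) = -3752)
(13548 + t)/(h(138) - 13390) = (13548 - 3752)/(2*138 - 13390) = 9796/(276 - 13390) = 9796/(-13114) = 9796*(-1/13114) = -62/83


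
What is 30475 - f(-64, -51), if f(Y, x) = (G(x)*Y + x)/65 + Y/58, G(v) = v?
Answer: 57354278/1885 ≈ 30427.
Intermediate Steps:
f(Y, x) = Y/58 + x/65 + Y*x/65 (f(Y, x) = (x*Y + x)/65 + Y/58 = (Y*x + x)*(1/65) + Y*(1/58) = (x + Y*x)*(1/65) + Y/58 = (x/65 + Y*x/65) + Y/58 = Y/58 + x/65 + Y*x/65)
30475 - f(-64, -51) = 30475 - ((1/58)*(-64) + (1/65)*(-51) + (1/65)*(-64)*(-51)) = 30475 - (-32/29 - 51/65 + 3264/65) = 30475 - 1*91097/1885 = 30475 - 91097/1885 = 57354278/1885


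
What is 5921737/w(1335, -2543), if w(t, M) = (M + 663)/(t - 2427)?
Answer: 1616634201/470 ≈ 3.4396e+6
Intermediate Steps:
w(t, M) = (663 + M)/(-2427 + t)
5921737/w(1335, -2543) = 5921737/(((663 - 2543)/(-2427 + 1335))) = 5921737/((-1880/(-1092))) = 5921737/((-1/1092*(-1880))) = 5921737/(470/273) = 5921737*(273/470) = 1616634201/470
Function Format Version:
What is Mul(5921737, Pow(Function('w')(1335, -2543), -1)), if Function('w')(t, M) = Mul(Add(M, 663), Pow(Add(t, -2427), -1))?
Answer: Rational(1616634201, 470) ≈ 3.4396e+6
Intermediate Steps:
Function('w')(t, M) = Mul(Pow(Add(-2427, t), -1), Add(663, M)) (Function('w')(t, M) = Mul(Add(663, M), Pow(Add(-2427, t), -1)) = Mul(Pow(Add(-2427, t), -1), Add(663, M)))
Mul(5921737, Pow(Function('w')(1335, -2543), -1)) = Mul(5921737, Pow(Mul(Pow(Add(-2427, 1335), -1), Add(663, -2543)), -1)) = Mul(5921737, Pow(Mul(Pow(-1092, -1), -1880), -1)) = Mul(5921737, Pow(Mul(Rational(-1, 1092), -1880), -1)) = Mul(5921737, Pow(Rational(470, 273), -1)) = Mul(5921737, Rational(273, 470)) = Rational(1616634201, 470)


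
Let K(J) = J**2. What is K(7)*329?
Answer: 16121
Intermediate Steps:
K(7)*329 = 7**2*329 = 49*329 = 16121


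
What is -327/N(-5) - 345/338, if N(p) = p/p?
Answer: -110871/338 ≈ -328.02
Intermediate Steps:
N(p) = 1
-327/N(-5) - 345/338 = -327/1 - 345/338 = -327*1 - 345*1/338 = -327 - 345/338 = -110871/338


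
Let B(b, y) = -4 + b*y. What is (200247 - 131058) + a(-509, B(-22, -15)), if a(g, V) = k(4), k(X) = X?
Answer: 69193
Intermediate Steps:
a(g, V) = 4
(200247 - 131058) + a(-509, B(-22, -15)) = (200247 - 131058) + 4 = 69189 + 4 = 69193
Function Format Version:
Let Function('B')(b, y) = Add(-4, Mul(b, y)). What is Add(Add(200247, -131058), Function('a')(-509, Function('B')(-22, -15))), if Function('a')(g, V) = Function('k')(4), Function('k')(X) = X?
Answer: 69193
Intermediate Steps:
Function('a')(g, V) = 4
Add(Add(200247, -131058), Function('a')(-509, Function('B')(-22, -15))) = Add(Add(200247, -131058), 4) = Add(69189, 4) = 69193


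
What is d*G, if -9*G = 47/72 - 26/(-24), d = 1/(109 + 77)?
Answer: -125/120528 ≈ -0.0010371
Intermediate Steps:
d = 1/186 ≈ 0.0053763
G = -125/648 (G = -(47/72 - 26/(-24))/9 = -(47*(1/72) - 26*(-1/24))/9 = -(47/72 + 13/12)/9 = -⅑*125/72 = -125/648 ≈ -0.19290)
d*G = (1/186)*(-125/648) = -125/120528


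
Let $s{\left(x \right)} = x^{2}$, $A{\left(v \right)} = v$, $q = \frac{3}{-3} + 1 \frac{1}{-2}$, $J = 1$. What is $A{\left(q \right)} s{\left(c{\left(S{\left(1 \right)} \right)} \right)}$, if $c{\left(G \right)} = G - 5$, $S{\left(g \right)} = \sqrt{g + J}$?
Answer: $- \frac{81}{2} + 15 \sqrt{2} \approx -19.287$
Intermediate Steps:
$q = - \frac{3}{2}$ ($q = 3 \left(- \frac{1}{3}\right) + 1 \left(- \frac{1}{2}\right) = -1 - \frac{1}{2} = - \frac{3}{2} \approx -1.5$)
$S{\left(g \right)} = \sqrt{1 + g}$ ($S{\left(g \right)} = \sqrt{g + 1} = \sqrt{1 + g}$)
$c{\left(G \right)} = -5 + G$
$A{\left(q \right)} s{\left(c{\left(S{\left(1 \right)} \right)} \right)} = - \frac{3 \left(-5 + \sqrt{1 + 1}\right)^{2}}{2} = - \frac{3 \left(-5 + \sqrt{2}\right)^{2}}{2}$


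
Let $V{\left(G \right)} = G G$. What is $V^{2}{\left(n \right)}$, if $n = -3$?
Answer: $81$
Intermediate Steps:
$V{\left(G \right)} = G^{2}$
$V^{2}{\left(n \right)} = \left(\left(-3\right)^{2}\right)^{2} = 9^{2} = 81$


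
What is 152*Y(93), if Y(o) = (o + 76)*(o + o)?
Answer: 4777968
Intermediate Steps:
Y(o) = 2*o*(76 + o) (Y(o) = (76 + o)*(2*o) = 2*o*(76 + o))
152*Y(93) = 152*(2*93*(76 + 93)) = 152*(2*93*169) = 152*31434 = 4777968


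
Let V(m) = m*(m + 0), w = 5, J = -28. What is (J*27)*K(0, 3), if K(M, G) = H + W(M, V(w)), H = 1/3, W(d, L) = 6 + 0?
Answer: -4788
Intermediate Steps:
V(m) = m**2 (V(m) = m*m = m**2)
W(d, L) = 6
H = 1/3 (H = 1*(1/3) = 1/3 ≈ 0.33333)
K(M, G) = 19/3 (K(M, G) = 1/3 + 6 = 19/3)
(J*27)*K(0, 3) = -28*27*(19/3) = -756*19/3 = -4788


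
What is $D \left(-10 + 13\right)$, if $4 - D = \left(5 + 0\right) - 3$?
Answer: $6$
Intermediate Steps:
$D = 2$ ($D = 4 - \left(\left(5 + 0\right) - 3\right) = 4 - \left(5 - 3\right) = 4 - 2 = 2$)
$D \left(-10 + 13\right) = 2 \left(-10 + 13\right) = 2 \cdot 3 = 6$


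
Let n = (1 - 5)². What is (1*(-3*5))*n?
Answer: -240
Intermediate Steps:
n = 16 (n = (-4)² = 16)
(1*(-3*5))*n = (1*(-3*5))*16 = (1*(-15))*16 = -15*16 = -240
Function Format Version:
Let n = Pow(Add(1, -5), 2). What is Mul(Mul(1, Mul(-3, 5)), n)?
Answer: -240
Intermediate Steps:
n = 16 (n = Pow(-4, 2) = 16)
Mul(Mul(1, Mul(-3, 5)), n) = Mul(Mul(1, Mul(-3, 5)), 16) = Mul(Mul(1, -15), 16) = Mul(-15, 16) = -240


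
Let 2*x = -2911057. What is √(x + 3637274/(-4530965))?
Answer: 3*I*√13280665854025940810/9061930 ≈ 1206.5*I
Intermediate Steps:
x = -2911057/2 (x = (½)*(-2911057) = -2911057/2 ≈ -1.4555e+6)
√(x + 3637274/(-4530965)) = √(-2911057/2 + 3637274/(-4530965)) = √(-2911057/2 + 3637274*(-1/4530965)) = √(-2911057/2 - 3637274/4530965) = √(-13189904654553/9061930) = 3*I*√13280665854025940810/9061930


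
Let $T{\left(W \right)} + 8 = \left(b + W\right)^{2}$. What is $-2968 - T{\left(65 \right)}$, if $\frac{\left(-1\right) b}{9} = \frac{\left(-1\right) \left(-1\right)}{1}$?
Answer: $-6096$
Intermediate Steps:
$b = -9$ ($b = - 9 \frac{\left(-1\right) \left(-1\right)}{1} = - 9 \cdot 1 \cdot 1 = \left(-9\right) 1 = -9$)
$T{\left(W \right)} = -8 + \left(-9 + W\right)^{2}$
$-2968 - T{\left(65 \right)} = -2968 - \left(-8 + \left(-9 + 65\right)^{2}\right) = -2968 - \left(-8 + 56^{2}\right) = -2968 - \left(-8 + 3136\right) = -2968 - 3128 = -6096$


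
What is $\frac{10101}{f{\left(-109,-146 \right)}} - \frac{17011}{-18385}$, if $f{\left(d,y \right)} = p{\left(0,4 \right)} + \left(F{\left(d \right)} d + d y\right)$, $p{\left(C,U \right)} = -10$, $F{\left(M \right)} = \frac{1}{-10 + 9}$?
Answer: $\frac{458104028}{294399005} \approx 1.5561$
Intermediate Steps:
$F{\left(M \right)} = -1$ ($F{\left(M \right)} = \frac{1}{-1} = -1$)
$f{\left(d,y \right)} = -10 - d + d y$ ($f{\left(d,y \right)} = -10 + \left(- d + d y\right) = -10 - d + d y$)
$\frac{10101}{f{\left(-109,-146 \right)}} - \frac{17011}{-18385} = \frac{10101}{-10 - -109 - -15914} - \frac{17011}{-18385} = \frac{10101}{-10 + 109 + 15914} - - \frac{17011}{18385} = \frac{10101}{16013} + \frac{17011}{18385} = \frac{458104028}{294399005}$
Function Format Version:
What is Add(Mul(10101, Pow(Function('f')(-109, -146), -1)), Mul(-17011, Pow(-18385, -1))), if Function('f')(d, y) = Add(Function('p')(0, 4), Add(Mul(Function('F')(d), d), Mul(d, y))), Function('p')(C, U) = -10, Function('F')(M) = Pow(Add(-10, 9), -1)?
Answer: Rational(458104028, 294399005) ≈ 1.5561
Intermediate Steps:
Function('F')(M) = -1 (Function('F')(M) = Pow(-1, -1) = -1)
Function('f')(d, y) = Add(-10, Mul(-1, d), Mul(d, y)) (Function('f')(d, y) = Add(-10, Add(Mul(-1, d), Mul(d, y))) = Add(-10, Mul(-1, d), Mul(d, y)))
Add(Mul(10101, Pow(Function('f')(-109, -146), -1)), Mul(-17011, Pow(-18385, -1))) = Add(Mul(10101, Pow(Add(-10, Mul(-1, -109), Mul(-109, -146)), -1)), Mul(-17011, Pow(-18385, -1))) = Add(Mul(10101, Pow(Add(-10, 109, 15914), -1)), Mul(-17011, Rational(-1, 18385))) = Add(Mul(10101, Pow(16013, -1)), Rational(17011, 18385)) = Add(Mul(10101, Rational(1, 16013)), Rational(17011, 18385)) = Add(Rational(10101, 16013), Rational(17011, 18385)) = Rational(458104028, 294399005)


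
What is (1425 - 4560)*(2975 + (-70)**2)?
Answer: -24688125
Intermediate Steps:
(1425 - 4560)*(2975 + (-70)**2) = -3135*(2975 + 4900) = -3135*7875 = -24688125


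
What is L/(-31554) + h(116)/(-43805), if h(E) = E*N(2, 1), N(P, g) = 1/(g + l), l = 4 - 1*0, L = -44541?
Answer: 1083548029/767901650 ≈ 1.4111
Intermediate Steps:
l = 4 (l = 4 + 0 = 4)
N(P, g) = 1/(4 + g) (N(P, g) = 1/(g + 4) = 1/(4 + g))
h(E) = E/5 (h(E) = E/(4 + 1) = E/5)
L/(-31554) + h(116)/(-43805) = -44541/(-31554) + ((⅕)*116)/(-43805) = -44541*(-1/31554) + (116/5)*(-1/43805) = 4949/3506 - 116/219025 = 1083548029/767901650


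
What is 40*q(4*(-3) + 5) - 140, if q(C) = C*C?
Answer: 1820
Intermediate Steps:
q(C) = C**2
40*q(4*(-3) + 5) - 140 = 40*(4*(-3) + 5)**2 - 140 = 40*(-12 + 5)**2 - 140 = 40*(-7)**2 - 140 = 40*49 - 140 = 1960 - 140 = 1820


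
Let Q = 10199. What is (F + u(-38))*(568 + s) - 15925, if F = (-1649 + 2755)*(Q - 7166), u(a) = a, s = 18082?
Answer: 62560663075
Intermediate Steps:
F = 3354498 (F = (-1649 + 2755)*(10199 - 7166) = 1106*3033 = 3354498)
(F + u(-38))*(568 + s) - 15925 = (3354498 - 38)*(568 + 18082) - 15925 = 3354460*18650 - 15925 = 62560679000 - 15925 = 62560663075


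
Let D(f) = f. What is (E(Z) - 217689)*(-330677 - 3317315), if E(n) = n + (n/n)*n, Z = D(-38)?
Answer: 794404977880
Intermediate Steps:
Z = -38
E(n) = 2*n (E(n) = n + 1*n = n + n = 2*n)
(E(Z) - 217689)*(-330677 - 3317315) = (2*(-38) - 217689)*(-330677 - 3317315) = (-76 - 217689)*(-3647992) = -217765*(-3647992) = 794404977880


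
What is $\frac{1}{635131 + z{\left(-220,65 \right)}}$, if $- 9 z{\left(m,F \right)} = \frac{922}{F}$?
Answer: $\frac{585}{371550713} \approx 1.5745 \cdot 10^{-6}$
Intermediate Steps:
$z{\left(m,F \right)} = - \frac{922}{9 F}$ ($z{\left(m,F \right)} = - \frac{922 \frac{1}{F}}{9} = - \frac{922}{9 F}$)
$\frac{1}{635131 + z{\left(-220,65 \right)}} = \frac{1}{635131 - \frac{922}{9 \cdot 65}} = \frac{1}{635131 - \frac{922}{585}} = \frac{1}{\frac{371550713}{585}} = \frac{585}{371550713}$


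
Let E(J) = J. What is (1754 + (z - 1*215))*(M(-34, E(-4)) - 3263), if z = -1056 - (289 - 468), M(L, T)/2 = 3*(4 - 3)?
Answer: -2156134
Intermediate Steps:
M(L, T) = 6 (M(L, T) = 2*(3*(4 - 3)) = 2*(3*1) = 2*3 = 6)
z = -877 (z = -1056 - 1*(-179) = -1056 + 179 = -877)
(1754 + (z - 1*215))*(M(-34, E(-4)) - 3263) = (1754 + (-877 - 1*215))*(6 - 3263) = (1754 + (-877 - 215))*(-3257) = (1754 - 1092)*(-3257) = 662*(-3257) = -2156134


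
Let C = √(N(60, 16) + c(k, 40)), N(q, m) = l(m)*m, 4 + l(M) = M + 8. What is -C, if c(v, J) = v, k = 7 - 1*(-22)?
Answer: -√349 ≈ -18.682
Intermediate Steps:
l(M) = 4 + M (l(M) = -4 + (M + 8) = -4 + (8 + M) = 4 + M)
k = 29 (k = 7 + 22 = 29)
N(q, m) = m*(4 + m) (N(q, m) = (4 + m)*m = m*(4 + m))
C = √349 (C = √(16*(4 + 16) + 29) = √(16*20 + 29) = √(320 + 29) = √349 ≈ 18.682)
-C = -√349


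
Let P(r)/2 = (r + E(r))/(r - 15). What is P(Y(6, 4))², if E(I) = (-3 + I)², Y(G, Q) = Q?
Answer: 100/121 ≈ 0.82645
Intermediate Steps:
P(r) = 2*(r + (-3 + r)²)/(-15 + r) (P(r) = 2*((r + (-3 + r)²)/(r - 15)) = 2*((r + (-3 + r)²)/(-15 + r)) = 2*(r + (-3 + r)²)/(-15 + r))
P(Y(6, 4))² = (2*(4 + (-3 + 4)²)/(-15 + 4))² = (2*(4 + 1²)/(-11))² = (2*(-1/11)*(4 + 1))² = (2*(-1/11)*5)² = (-10/11)² = 100/121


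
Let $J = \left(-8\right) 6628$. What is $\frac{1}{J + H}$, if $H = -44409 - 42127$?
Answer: $- \frac{1}{139560} \approx -7.1654 \cdot 10^{-6}$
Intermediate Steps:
$H = -86536$ ($H = -44409 - 42127 = -86536$)
$J = -53024$
$\frac{1}{J + H} = \frac{1}{-53024 - 86536} = \frac{1}{-139560} = - \frac{1}{139560}$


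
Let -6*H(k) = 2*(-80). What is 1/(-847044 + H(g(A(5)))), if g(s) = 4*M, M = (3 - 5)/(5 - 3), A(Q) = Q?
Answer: -3/2541052 ≈ -1.1806e-6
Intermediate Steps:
M = -1 (M = -2/2 = -2*½ = -1)
g(s) = -4 (g(s) = 4*(-1) = -4)
H(k) = 80/3 (H(k) = -(-80)/3 = -⅙*(-160) = 80/3)
1/(-847044 + H(g(A(5)))) = 1/(-847044 + 80/3) = 1/(-2541052/3) = -3/2541052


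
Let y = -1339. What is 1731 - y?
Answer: 3070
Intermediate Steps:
1731 - y = 1731 - 1*(-1339) = 1731 + 1339 = 3070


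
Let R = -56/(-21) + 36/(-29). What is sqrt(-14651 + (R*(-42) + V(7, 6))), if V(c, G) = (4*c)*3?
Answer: 3*I*sqrt(1366799)/29 ≈ 120.94*I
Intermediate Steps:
R = 124/87 (R = -56*(-1/21) + 36*(-1/29) = 8/3 - 36/29 = 124/87 ≈ 1.4253)
V(c, G) = 12*c
sqrt(-14651 + (R*(-42) + V(7, 6))) = sqrt(-14651 + ((124/87)*(-42) + 12*7)) = sqrt(-14651 + (-1736/29 + 84)) = sqrt(-14651 + 700/29) = sqrt(-424179/29) = 3*I*sqrt(1366799)/29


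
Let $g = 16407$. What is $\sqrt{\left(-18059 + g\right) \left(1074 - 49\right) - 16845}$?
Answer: $i \sqrt{1710145} \approx 1307.7 i$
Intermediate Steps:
$\sqrt{\left(-18059 + g\right) \left(1074 - 49\right) - 16845} = \sqrt{\left(-18059 + 16407\right) \left(1074 - 49\right) - 16845} = \sqrt{\left(-1652\right) 1025 - 16845} = \sqrt{-1693300 - 16845} = \sqrt{-1710145} = i \sqrt{1710145}$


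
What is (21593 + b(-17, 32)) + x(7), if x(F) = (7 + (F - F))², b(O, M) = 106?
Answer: 21748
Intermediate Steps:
x(F) = 49 (x(F) = (7 + 0)² = 7² = 49)
(21593 + b(-17, 32)) + x(7) = (21593 + 106) + 49 = 21699 + 49 = 21748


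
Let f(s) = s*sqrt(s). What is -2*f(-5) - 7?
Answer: -7 + 10*I*sqrt(5) ≈ -7.0 + 22.361*I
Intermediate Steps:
f(s) = s**(3/2)
-2*f(-5) - 7 = -(-10)*I*sqrt(5) - 7 = 10*I*sqrt(5) - 7 = -7 + 10*I*sqrt(5)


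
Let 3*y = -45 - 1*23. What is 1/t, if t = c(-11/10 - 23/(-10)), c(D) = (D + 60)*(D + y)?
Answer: -25/32844 ≈ -0.00076117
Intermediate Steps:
y = -68/3 (y = (-45 - 1*23)/3 = (-45 - 23)/3 = (1/3)*(-68) = -68/3 ≈ -22.667)
c(D) = (60 + D)*(-68/3 + D) (c(D) = (D + 60)*(D - 68/3) = (60 + D)*(-68/3 + D))
t = -32844/25 (t = -1360 + (-11/10 - 23/(-10))**2 + 112*(-11/10 - 23/(-10))/3 = -1360 + (-11*1/10 - 23*(-1/10))**2 + 112*(-11*1/10 - 23*(-1/10))/3 = -1360 + (-11/10 + 23/10)**2 + 112*(-11/10 + 23/10)/3 = -1360 + (6/5)**2 + (112/3)*(6/5) = -1360 + 36/25 + 224/5 = -32844/25 ≈ -1313.8)
1/t = 1/(-32844/25) = -25/32844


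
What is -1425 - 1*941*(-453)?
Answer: 424848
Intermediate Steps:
-1425 - 1*941*(-453) = -1425 - 941*(-453) = -1425 + 426273 = 424848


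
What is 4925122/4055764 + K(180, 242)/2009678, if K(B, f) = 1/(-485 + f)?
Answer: 300648995413528/247579932901257 ≈ 1.2144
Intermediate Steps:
4925122/4055764 + K(180, 242)/2009678 = 4925122/4055764 + 1/((-485 + 242)*2009678) = 4925122*(1/4055764) + (1/2009678)/(-243) = 2462561/2027882 - 1/243*1/2009678 = 2462561/2027882 - 1/488351754 = 300648995413528/247579932901257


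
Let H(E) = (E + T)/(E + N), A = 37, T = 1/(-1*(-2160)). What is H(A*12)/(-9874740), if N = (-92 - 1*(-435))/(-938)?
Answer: -64255747/633985562282400 ≈ -1.0135e-7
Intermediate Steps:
T = 1/2160 ≈ 0.00046296
N = -49/134 (N = (-92 + 435)*(-1/938) = 343*(-1/938) = -49/134 ≈ -0.36567)
H(E) = (1/2160 + E)/(-49/134 + E) (H(E) = (E + 1/2160)/(E - 49/134) = (1/2160 + E)/(-49/134 + E))
H(A*12)/(-9874740) = (67*(1 + 2160*(37*12))/(1080*(-49 + 134*(37*12))))/(-9874740) = (67*(1 + 2160*444)/(1080*(-49 + 134*444)))*(-1/9874740) = (67*(1 + 959040)/(1080*(-49 + 59496)))*(-1/9874740) = ((67/1080)*959041/59447)*(-1/9874740) = ((67/1080)*(1/59447)*959041)*(-1/9874740) = (64255747/64202760)*(-1/9874740) = -64255747/633985562282400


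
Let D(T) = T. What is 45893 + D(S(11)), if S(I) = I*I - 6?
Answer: 46008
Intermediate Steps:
S(I) = -6 + I**2 (S(I) = I**2 - 6 = -6 + I**2)
45893 + D(S(11)) = 45893 + (-6 + 11**2) = 45893 + (-6 + 121) = 45893 + 115 = 46008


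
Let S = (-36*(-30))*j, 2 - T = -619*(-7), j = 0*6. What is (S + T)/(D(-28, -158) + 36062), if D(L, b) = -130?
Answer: -4331/35932 ≈ -0.12053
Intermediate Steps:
j = 0
T = -4331 (T = 2 - (-619)*(-7) = 2 - 1*4333 = 2 - 4333 = -4331)
S = 0 (S = -36*(-30)*0 = 1080*0 = 0)
(S + T)/(D(-28, -158) + 36062) = (0 - 4331)/(-130 + 36062) = -4331/35932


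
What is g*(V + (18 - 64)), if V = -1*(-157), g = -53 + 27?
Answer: -2886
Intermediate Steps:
g = -26
V = 157
g*(V + (18 - 64)) = -26*(157 + (18 - 64)) = -26*(157 - 46) = -26*111 = -2886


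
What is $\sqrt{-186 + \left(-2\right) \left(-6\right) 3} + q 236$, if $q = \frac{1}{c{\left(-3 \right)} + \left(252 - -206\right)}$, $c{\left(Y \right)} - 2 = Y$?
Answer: $\frac{236}{457} + 5 i \sqrt{6} \approx 0.51641 + 12.247 i$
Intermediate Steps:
$c{\left(Y \right)} = 2 + Y$
$q = \frac{1}{457}$ ($q = \frac{1}{\left(2 - 3\right) + \left(252 - -206\right)} = \frac{1}{-1 + \left(252 + 206\right)} = \frac{1}{-1 + 458} = \frac{1}{457} \approx 0.0021882$)
$\sqrt{-186 + \left(-2\right) \left(-6\right) 3} + q 236 = \sqrt{-186 + \left(-2\right) \left(-6\right) 3} + \frac{1}{457} \cdot 236 = \sqrt{-186 + 12 \cdot 3} + \frac{236}{457} = \sqrt{-186 + 36} + \frac{236}{457} = \sqrt{-150} + \frac{236}{457} = 5 i \sqrt{6} + \frac{236}{457} = \frac{236}{457} + 5 i \sqrt{6}$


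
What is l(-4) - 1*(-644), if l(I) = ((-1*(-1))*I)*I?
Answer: 660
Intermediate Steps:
l(I) = I² (l(I) = (1*I)*I = I*I = I²)
l(-4) - 1*(-644) = (-4)² - 1*(-644) = 16 + 644 = 660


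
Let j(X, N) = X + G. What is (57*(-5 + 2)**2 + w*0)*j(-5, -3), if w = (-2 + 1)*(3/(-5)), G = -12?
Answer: -8721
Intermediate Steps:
j(X, N) = -12 + X (j(X, N) = X - 12 = -12 + X)
w = 3/5 (w = -3*(-1)/5 = -1*(-3/5) = 3/5 ≈ 0.60000)
(57*(-5 + 2)**2 + w*0)*j(-5, -3) = (57*(-5 + 2)**2 + (3/5)*0)*(-12 - 5) = (57*(-3)**2 + 0)*(-17) = (57*9 + 0)*(-17) = (513 + 0)*(-17) = 513*(-17) = -8721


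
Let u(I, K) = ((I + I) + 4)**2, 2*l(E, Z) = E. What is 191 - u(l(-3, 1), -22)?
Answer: 190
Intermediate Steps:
l(E, Z) = E/2
u(I, K) = (4 + 2*I)**2 (u(I, K) = (2*I + 4)**2 = (4 + 2*I)**2)
191 - u(l(-3, 1), -22) = 191 - 4*(2 + (1/2)*(-3))**2 = 191 - 4*(2 - 3/2)**2 = 191 - 4*(1/2)**2 = 191 - 4/4 = 191 - 1*1 = 191 - 1 = 190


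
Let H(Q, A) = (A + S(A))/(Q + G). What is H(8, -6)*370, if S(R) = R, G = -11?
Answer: 1480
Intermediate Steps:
H(Q, A) = 2*A/(-11 + Q) (H(Q, A) = (A + A)/(Q - 11) = (2*A)/(-11 + Q) = 2*A/(-11 + Q))
H(8, -6)*370 = (2*(-6)/(-11 + 8))*370 = (2*(-6)/(-3))*370 = (2*(-6)*(-1/3))*370 = 4*370 = 1480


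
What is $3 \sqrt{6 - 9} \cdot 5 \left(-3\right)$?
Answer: $- 45 i \sqrt{3} \approx - 77.942 i$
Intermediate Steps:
$3 \sqrt{6 - 9} \cdot 5 \left(-3\right) = 3 \sqrt{-3} \left(-15\right) = 3 i \sqrt{3} \left(-15\right) = - 45 i \sqrt{3}$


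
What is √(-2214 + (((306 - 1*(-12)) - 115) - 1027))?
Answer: 7*I*√62 ≈ 55.118*I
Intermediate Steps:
√(-2214 + (((306 - 1*(-12)) - 115) - 1027)) = √(-2214 + (((306 + 12) - 115) - 1027)) = √(-2214 + ((318 - 115) - 1027)) = √(-2214 + (203 - 1027)) = √(-2214 - 824) = √(-3038) = 7*I*√62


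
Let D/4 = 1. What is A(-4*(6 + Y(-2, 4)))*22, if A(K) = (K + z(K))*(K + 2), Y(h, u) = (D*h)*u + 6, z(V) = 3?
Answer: 149732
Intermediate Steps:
D = 4 (D = 4*1 = 4)
Y(h, u) = 6 + 4*h*u (Y(h, u) = (4*h)*u + 6 = 4*h*u + 6 = 6 + 4*h*u)
A(K) = (2 + K)*(3 + K) (A(K) = (K + 3)*(K + 2) = (3 + K)*(2 + K) = (2 + K)*(3 + K))
A(-4*(6 + Y(-2, 4)))*22 = (6 + (-4*(6 + (6 + 4*(-2)*4)))² + 5*(-4*(6 + (6 + 4*(-2)*4))))*22 = (6 + (-4*(6 + (6 - 32)))² + 5*(-4*(6 + (6 - 32))))*22 = (6 + (-4*(6 - 26))² + 5*(-4*(6 - 26)))*22 = (6 + (-4*(-20))² + 5*(-4*(-20)))*22 = (6 + 80² + 5*80)*22 = (6 + 6400 + 400)*22 = 6806*22 = 149732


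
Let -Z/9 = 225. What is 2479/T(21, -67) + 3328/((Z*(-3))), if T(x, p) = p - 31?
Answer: -14733781/595350 ≈ -24.748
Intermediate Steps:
Z = -2025 (Z = -9*225 = -2025)
T(x, p) = -31 + p
2479/T(21, -67) + 3328/((Z*(-3))) = 2479/(-31 - 67) + 3328/((-2025*(-3))) = 2479/(-98) + 3328/6075 = 2479*(-1/98) + 3328*(1/6075) = -2479/98 + 3328/6075 = -14733781/595350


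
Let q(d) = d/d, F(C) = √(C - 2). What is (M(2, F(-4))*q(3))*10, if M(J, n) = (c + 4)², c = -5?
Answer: 10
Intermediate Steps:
F(C) = √(-2 + C)
M(J, n) = 1 (M(J, n) = (-5 + 4)² = (-1)² = 1)
q(d) = 1
(M(2, F(-4))*q(3))*10 = (1*1)*10 = 1*10 = 10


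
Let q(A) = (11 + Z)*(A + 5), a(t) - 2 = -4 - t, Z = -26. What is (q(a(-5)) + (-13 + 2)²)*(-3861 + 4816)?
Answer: 955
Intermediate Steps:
a(t) = -2 - t (a(t) = 2 + (-4 - t) = -2 - t)
q(A) = -75 - 15*A (q(A) = (11 - 26)*(A + 5) = -15*(5 + A) = -75 - 15*A)
(q(a(-5)) + (-13 + 2)²)*(-3861 + 4816) = ((-75 - 15*(-2 - 1*(-5))) + (-13 + 2)²)*(-3861 + 4816) = ((-75 - 15*(-2 + 5)) + (-11)²)*955 = ((-75 - 15*3) + 121)*955 = ((-75 - 45) + 121)*955 = (-120 + 121)*955 = 1*955 = 955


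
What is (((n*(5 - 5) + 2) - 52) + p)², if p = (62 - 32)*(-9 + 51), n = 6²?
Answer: 1464100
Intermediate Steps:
n = 36
p = 1260 (p = 30*42 = 1260)
(((n*(5 - 5) + 2) - 52) + p)² = (((36*(5 - 5) + 2) - 52) + 1260)² = (((36*0 + 2) - 52) + 1260)² = (((0 + 2) - 52) + 1260)² = ((2 - 52) + 1260)² = (-50 + 1260)² = 1210² = 1464100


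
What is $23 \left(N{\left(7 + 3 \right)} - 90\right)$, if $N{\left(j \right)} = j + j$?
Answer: $-1610$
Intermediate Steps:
$N{\left(j \right)} = 2 j$
$23 \left(N{\left(7 + 3 \right)} - 90\right) = 23 \left(2 \left(7 + 3\right) - 90\right) = 23 \left(2 \cdot 10 - 90\right) = 23 \left(20 - 90\right) = 23 \left(-70\right) = -1610$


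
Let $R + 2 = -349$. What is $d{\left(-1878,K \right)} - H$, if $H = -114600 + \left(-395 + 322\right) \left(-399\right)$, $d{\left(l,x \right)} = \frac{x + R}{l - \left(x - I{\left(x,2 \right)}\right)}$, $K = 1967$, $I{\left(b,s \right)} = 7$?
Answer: $\frac{1623979}{19} \approx 85473.0$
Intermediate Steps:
$R = -351$ ($R = -2 - 349 = -351$)
$d{\left(l,x \right)} = \frac{-351 + x}{7 + l - x}$ ($d{\left(l,x \right)} = \frac{x - 351}{l - \left(-7 + x\right)} = \frac{-351 + x}{7 + l - x}$)
$H = -85473$ ($H = -114600 - -29127 = -114600 + 29127 = -85473$)
$d{\left(-1878,K \right)} - H = \frac{-351 + 1967}{7 - 1878 - 1967} - -85473 = \frac{1}{7 - 1878 - 1967} \cdot 1616 + 85473 = \frac{1}{-3838} \cdot 1616 + 85473 = \left(- \frac{1}{3838}\right) 1616 + 85473 = - \frac{8}{19} + 85473 = \frac{1623979}{19}$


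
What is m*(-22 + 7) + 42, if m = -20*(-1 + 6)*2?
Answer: 3042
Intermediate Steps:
m = -200 (m = -20*5*2 = -5*20*2 = -100*2 = -200)
m*(-22 + 7) + 42 = -200*(-22 + 7) + 42 = -200*(-15) + 42 = 3000 + 42 = 3042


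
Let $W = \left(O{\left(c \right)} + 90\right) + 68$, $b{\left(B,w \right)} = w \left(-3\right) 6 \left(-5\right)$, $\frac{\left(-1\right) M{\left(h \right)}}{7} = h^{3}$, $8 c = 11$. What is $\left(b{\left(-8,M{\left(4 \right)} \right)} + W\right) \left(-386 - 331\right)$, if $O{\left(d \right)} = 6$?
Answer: $28791852$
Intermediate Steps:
$c = \frac{11}{8}$ ($c = \frac{1}{8} \cdot 11 = \frac{11}{8} \approx 1.375$)
$M{\left(h \right)} = - 7 h^{3}$
$b{\left(B,w \right)} = 90 w$ ($b{\left(B,w \right)} = w \left(\left(-18\right) \left(-5\right)\right) = w 90 = 90 w$)
$W = 164$ ($W = \left(6 + 90\right) + 68 = 96 + 68 = 164$)
$\left(b{\left(-8,M{\left(4 \right)} \right)} + W\right) \left(-386 - 331\right) = \left(90 \left(- 7 \cdot 4^{3}\right) + 164\right) \left(-386 - 331\right) = \left(90 \left(\left(-7\right) 64\right) + 164\right) \left(-717\right) = \left(90 \left(-448\right) + 164\right) \left(-717\right) = \left(-40320 + 164\right) \left(-717\right) = \left(-40156\right) \left(-717\right) = 28791852$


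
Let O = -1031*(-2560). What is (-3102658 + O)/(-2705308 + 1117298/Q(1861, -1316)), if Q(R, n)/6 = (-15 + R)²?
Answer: 364335694008/2127443346995 ≈ 0.17126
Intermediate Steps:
Q(R, n) = 6*(-15 + R)²
O = 2639360
(-3102658 + O)/(-2705308 + 1117298/Q(1861, -1316)) = (-3102658 + 2639360)/(-2705308 + 1117298/((6*(-15 + 1861)²))) = -463298/(-2705308 + 1117298/((6*1846²))) = -463298/(-2705308 + 1117298/((6*3407716))) = -463298/(-2705308 + 1117298/20446296) = -463298/(-2705308 + 1117298*(1/20446296)) = -463298/(-2705308 + 42973/786396) = -463298/(-2127443346995/786396) = -463298*(-786396/2127443346995) = 364335694008/2127443346995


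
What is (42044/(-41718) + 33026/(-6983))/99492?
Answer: -208921490/3622961308581 ≈ -5.7666e-5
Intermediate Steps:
(42044/(-41718) + 33026/(-6983))/99492 = (42044*(-1/41718) + 33026*(-1/6983))*(1/99492) = (-21022/20859 - 33026/6983)*(1/99492) = -835685960/145658397*1/99492 = -208921490/3622961308581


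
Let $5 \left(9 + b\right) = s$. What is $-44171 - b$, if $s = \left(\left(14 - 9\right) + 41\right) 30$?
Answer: $-44438$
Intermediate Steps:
$s = 1380$ ($s = \left(\left(14 - 9\right) + 41\right) 30 = \left(5 + 41\right) 30 = 46 \cdot 30 = 1380$)
$b = 267$ ($b = -9 + \frac{1}{5} \cdot 1380 = -9 + 276 = 267$)
$-44171 - b = -44171 - 267 = -44438$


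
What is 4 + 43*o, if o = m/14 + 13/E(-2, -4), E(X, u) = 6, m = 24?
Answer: 7177/42 ≈ 170.88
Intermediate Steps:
o = 163/42 (o = 24/14 + 13/6 = 24*(1/14) + 13*(⅙) = 12/7 + 13/6 = 163/42 ≈ 3.8810)
4 + 43*o = 4 + 43*(163/42) = 4 + 7009/42 = 7177/42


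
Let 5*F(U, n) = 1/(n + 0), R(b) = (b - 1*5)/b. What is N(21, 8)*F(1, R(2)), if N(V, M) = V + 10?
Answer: -62/15 ≈ -4.1333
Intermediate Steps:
R(b) = (-5 + b)/b (R(b) = (b - 5)/b = (-5 + b)/b)
F(U, n) = 1/(5*n) (F(U, n) = 1/(5*(n + 0)) = 1/(5*n))
N(V, M) = 10 + V
N(21, 8)*F(1, R(2)) = (10 + 21)*(1/(5*(((-5 + 2)/2)))) = 31*(1/(5*(((1/2)*(-3))))) = 31*(1/(5*(-3/2))) = 31*((1/5)*(-2/3)) = 31*(-2/15) = -62/15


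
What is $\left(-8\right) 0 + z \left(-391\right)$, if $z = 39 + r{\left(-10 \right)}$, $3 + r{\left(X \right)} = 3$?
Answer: $-15249$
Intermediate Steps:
$r{\left(X \right)} = 0$ ($r{\left(X \right)} = -3 + 3 = 0$)
$z = 39$ ($z = 39 + 0 = 39$)
$\left(-8\right) 0 + z \left(-391\right) = \left(-8\right) 0 + 39 \left(-391\right) = 0 - 15249 = -15249$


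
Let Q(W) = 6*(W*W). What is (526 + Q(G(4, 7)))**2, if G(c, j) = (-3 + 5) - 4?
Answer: 302500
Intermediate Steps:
G(c, j) = -2 (G(c, j) = 2 - 4 = -2)
Q(W) = 6*W**2
(526 + Q(G(4, 7)))**2 = (526 + 6*(-2)**2)**2 = (526 + 6*4)**2 = (526 + 24)**2 = 550**2 = 302500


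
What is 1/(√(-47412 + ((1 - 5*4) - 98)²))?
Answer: -I*√3747/11241 ≈ -0.0054455*I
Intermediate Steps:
1/(√(-47412 + ((1 - 5*4) - 98)²)) = 1/(√(-47412 + ((1 - 20) - 98)²)) = 1/(√(-47412 + (-19 - 98)²)) = 1/(√(-47412 + (-117)²)) = 1/(√(-47412 + 13689)) = 1/(√(-33723)) = 1/(3*I*√3747) = -I*√3747/11241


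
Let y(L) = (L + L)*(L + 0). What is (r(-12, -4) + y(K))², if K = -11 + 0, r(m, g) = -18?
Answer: 50176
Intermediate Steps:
K = -11
y(L) = 2*L² (y(L) = (2*L)*L = 2*L²)
(r(-12, -4) + y(K))² = (-18 + 2*(-11)²)² = (-18 + 2*121)² = (-18 + 242)² = 224² = 50176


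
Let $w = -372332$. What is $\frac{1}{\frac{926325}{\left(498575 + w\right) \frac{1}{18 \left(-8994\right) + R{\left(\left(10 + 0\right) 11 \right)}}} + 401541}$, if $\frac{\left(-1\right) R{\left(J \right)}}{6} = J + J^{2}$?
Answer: $- \frac{14027}{18570603993} \approx -7.5533 \cdot 10^{-7}$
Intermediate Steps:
$R{\left(J \right)} = - 6 J - 6 J^{2}$ ($R{\left(J \right)} = - 6 \left(J + J^{2}\right) = - 6 J - 6 J^{2}$)
$\frac{1}{\frac{926325}{\left(498575 + w\right) \frac{1}{18 \left(-8994\right) + R{\left(\left(10 + 0\right) 11 \right)}}} + 401541} = \frac{1}{\frac{926325}{\left(498575 - 372332\right) \frac{1}{18 \left(-8994\right) - 6 \left(10 + 0\right) 11 \left(1 + \left(10 + 0\right) 11\right)}} + 401541} = \frac{1}{\frac{926325}{126243 \frac{1}{-161892 - 6 \cdot 10 \cdot 11 \left(1 + 10 \cdot 11\right)}} + 401541} = \frac{1}{\frac{926325}{126243 \frac{1}{-161892 - 660 \left(1 + 110\right)}} + 401541} = \frac{1}{\frac{926325}{126243 \frac{1}{-161892 - 660 \cdot 111}} + 401541} = \frac{1}{\frac{926325}{126243 \frac{1}{-161892 - 73260}} + 401541} = \frac{1}{\frac{926325}{126243 \frac{1}{-235152}} + 401541} = \frac{1}{\frac{926325}{126243 \left(- \frac{1}{235152}\right)} + 401541} = \frac{1}{\frac{926325}{- \frac{14027}{26128}} + 401541} = \frac{1}{926325 \left(- \frac{26128}{14027}\right) + 401541} = \frac{1}{- \frac{24203019600}{14027} + 401541} = \frac{1}{- \frac{18570603993}{14027}} = - \frac{14027}{18570603993}$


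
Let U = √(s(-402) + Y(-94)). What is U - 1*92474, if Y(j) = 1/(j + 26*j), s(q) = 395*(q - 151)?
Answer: -92474 + I*√156337424742/846 ≈ -92474.0 + 467.37*I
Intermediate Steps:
s(q) = -59645 + 395*q (s(q) = 395*(-151 + q) = -59645 + 395*q)
Y(j) = 1/(27*j)
U = I*√156337424742/846 (U = √((-59645 + 395*(-402)) + (1/27)/(-94)) = √((-59645 - 158790) + (1/27)*(-1/94)) = √(-218435 - 1/2538) = √(-554388031/2538) = I*√156337424742/846 ≈ 467.37*I)
U - 1*92474 = I*√156337424742/846 - 1*92474 = I*√156337424742/846 - 92474 = -92474 + I*√156337424742/846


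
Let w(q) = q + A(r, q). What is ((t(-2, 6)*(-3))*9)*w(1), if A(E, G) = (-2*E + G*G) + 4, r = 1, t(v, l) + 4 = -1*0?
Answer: 432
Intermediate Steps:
t(v, l) = -4 (t(v, l) = -4 - 1*0 = -4 + 0 = -4)
A(E, G) = 4 + G² - 2*E (A(E, G) = (-2*E + G²) + 4 = (G² - 2*E) + 4 = 4 + G² - 2*E)
w(q) = 2 + q + q² (w(q) = q + (4 + q² - 2*1) = q + (4 + q² - 2) = q + (2 + q²) = 2 + q + q²)
((t(-2, 6)*(-3))*9)*w(1) = (-4*(-3)*9)*(2 + 1 + 1²) = (12*9)*(2 + 1 + 1) = 108*4 = 432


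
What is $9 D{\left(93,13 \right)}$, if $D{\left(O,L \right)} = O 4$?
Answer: $3348$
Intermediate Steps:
$D{\left(O,L \right)} = 4 O$
$9 D{\left(93,13 \right)} = 9 \cdot 4 \cdot 93 = 9 \cdot 372 = 3348$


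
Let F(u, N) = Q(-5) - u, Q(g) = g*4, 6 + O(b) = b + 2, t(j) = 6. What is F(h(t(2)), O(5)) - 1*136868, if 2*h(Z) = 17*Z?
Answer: -136939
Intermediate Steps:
O(b) = -4 + b (O(b) = -6 + (b + 2) = -6 + (2 + b) = -4 + b)
Q(g) = 4*g
h(Z) = 17*Z/2 (h(Z) = (17*Z)/2 = 17*Z/2)
F(u, N) = -20 - u (F(u, N) = 4*(-5) - u = -20 - u)
F(h(t(2)), O(5)) - 1*136868 = (-20 - 17*6/2) - 1*136868 = (-20 - 1*51) - 136868 = (-20 - 51) - 136868 = -71 - 136868 = -136939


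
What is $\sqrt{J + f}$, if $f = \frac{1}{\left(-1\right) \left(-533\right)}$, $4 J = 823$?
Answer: $\frac{\sqrt{233807379}}{1066} \approx 14.344$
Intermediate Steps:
$J = \frac{823}{4}$ ($J = \frac{1}{4} \cdot 823 = \frac{823}{4} \approx 205.75$)
$f = \frac{1}{533} \approx 0.0018762$
$\sqrt{J + f} = \sqrt{\frac{823}{4} + \frac{1}{533}} = \sqrt{\frac{438663}{2132}} = \frac{\sqrt{233807379}}{1066}$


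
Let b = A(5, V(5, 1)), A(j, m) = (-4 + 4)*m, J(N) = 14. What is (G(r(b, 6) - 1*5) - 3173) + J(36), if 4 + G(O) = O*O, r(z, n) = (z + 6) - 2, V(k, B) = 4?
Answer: -3162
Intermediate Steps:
A(j, m) = 0 (A(j, m) = 0*m = 0)
b = 0
r(z, n) = 4 + z (r(z, n) = (6 + z) - 2 = 4 + z)
G(O) = -4 + O**2 (G(O) = -4 + O*O = -4 + O**2)
(G(r(b, 6) - 1*5) - 3173) + J(36) = ((-4 + ((4 + 0) - 1*5)**2) - 3173) + 14 = ((-4 + (4 - 5)**2) - 3173) + 14 = ((-4 + (-1)**2) - 3173) + 14 = ((-4 + 1) - 3173) + 14 = (-3 - 3173) + 14 = -3176 + 14 = -3162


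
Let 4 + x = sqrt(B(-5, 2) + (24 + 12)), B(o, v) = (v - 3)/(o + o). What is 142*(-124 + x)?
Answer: -18176 + 1349*sqrt(10)/5 ≈ -17323.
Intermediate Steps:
B(o, v) = (-3 + v)/(2*o) (B(o, v) = (-3 + v)/((2*o)) = (-3 + v)*(1/(2*o)) = (-3 + v)/(2*o))
x = -4 + 19*sqrt(10)/10 (x = -4 + sqrt((1/2)*(-3 + 2)/(-5) + (24 + 12)) = -4 + sqrt((1/2)*(-1/5)*(-1) + 36) = -4 + sqrt(1/10 + 36) = -4 + sqrt(361/10) = -4 + 19*sqrt(10)/10 ≈ 2.0083)
142*(-124 + x) = 142*(-124 + (-4 + 19*sqrt(10)/10)) = 142*(-128 + 19*sqrt(10)/10) = -18176 + 1349*sqrt(10)/5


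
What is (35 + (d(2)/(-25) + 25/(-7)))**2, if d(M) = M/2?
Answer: 30173049/30625 ≈ 985.24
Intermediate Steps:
d(M) = M/2 (d(M) = M*(1/2) = M/2)
(35 + (d(2)/(-25) + 25/(-7)))**2 = (35 + (((1/2)*2)/(-25) + 25/(-7)))**2 = (35 + (1*(-1/25) + 25*(-1/7)))**2 = (35 + (-1/25 - 25/7))**2 = (35 - 632/175)**2 = (5493/175)**2 = 30173049/30625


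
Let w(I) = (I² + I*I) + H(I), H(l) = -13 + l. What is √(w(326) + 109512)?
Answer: √322377 ≈ 567.78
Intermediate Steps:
w(I) = -13 + I + 2*I² (w(I) = (I² + I*I) + (-13 + I) = (I² + I²) + (-13 + I) = 2*I² + (-13 + I) = -13 + I + 2*I²)
√(w(326) + 109512) = √((-13 + 326 + 2*326²) + 109512) = √((-13 + 326 + 2*106276) + 109512) = √((-13 + 326 + 212552) + 109512) = √(212865 + 109512) = √322377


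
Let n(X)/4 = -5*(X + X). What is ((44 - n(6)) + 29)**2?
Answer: 97969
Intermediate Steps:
n(X) = -40*X (n(X) = 4*(-5*(X + X)) = 4*(-10*X) = -40*X)
((44 - n(6)) + 29)**2 = ((44 - (-40)*6) + 29)**2 = ((44 - 1*(-240)) + 29)**2 = ((44 + 240) + 29)**2 = (284 + 29)**2 = 313**2 = 97969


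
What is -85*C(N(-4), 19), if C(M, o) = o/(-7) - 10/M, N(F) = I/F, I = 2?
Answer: -10285/7 ≈ -1469.3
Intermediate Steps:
N(F) = 2/F
C(M, o) = -10/M - o/7 (C(M, o) = o*(-1/7) - 10/M = -o/7 - 10/M = -10/M - o/7)
-85*C(N(-4), 19) = -85*(-10/(2/(-4)) - 1/7*19) = -85*(-10/(2*(-1/4)) - 19/7) = -85*(-10/(-1/2) - 19/7) = -85*(-10*(-2) - 19/7) = -85*(20 - 19/7) = -85*121/7 = -10285/7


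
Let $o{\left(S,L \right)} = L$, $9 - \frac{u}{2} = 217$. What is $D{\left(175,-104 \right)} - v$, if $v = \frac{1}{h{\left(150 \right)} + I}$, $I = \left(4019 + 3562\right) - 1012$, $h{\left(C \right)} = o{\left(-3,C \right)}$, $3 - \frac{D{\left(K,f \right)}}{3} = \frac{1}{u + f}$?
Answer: $\frac{31464557}{3493880} \approx 9.0056$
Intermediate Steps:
$u = -416$ ($u = 18 - 434 = -416$)
$D{\left(K,f \right)} = 9 - \frac{3}{-416 + f}$
$h{\left(C \right)} = C$
$I = 6569$ ($I = 7581 - 1012 = 6569$)
$v = \frac{1}{6719}$ ($v = \frac{1}{150 + 6569} = \frac{1}{6719} \approx 0.00014883$)
$D{\left(175,-104 \right)} - v = \frac{3 \left(-1249 + 3 \left(-104\right)\right)}{-416 - 104} - \frac{1}{6719} = \frac{3 \left(-1249 - 312\right)}{-520} - \frac{1}{6719} = 3 \left(- \frac{1}{520}\right) \left(-1561\right) - \frac{1}{6719} = \frac{4683}{520} - \frac{1}{6719} = \frac{31464557}{3493880}$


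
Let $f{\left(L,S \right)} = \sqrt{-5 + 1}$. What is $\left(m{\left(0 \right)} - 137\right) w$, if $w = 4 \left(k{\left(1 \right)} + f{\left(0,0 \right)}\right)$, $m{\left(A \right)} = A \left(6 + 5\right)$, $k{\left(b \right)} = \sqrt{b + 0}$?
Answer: $-548 - 1096 i \approx -548.0 - 1096.0 i$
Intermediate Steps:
$k{\left(b \right)} = \sqrt{b}$
$m{\left(A \right)} = 11 A$ ($m{\left(A \right)} = A 11 = 11 A$)
$f{\left(L,S \right)} = 2 i$ ($f{\left(L,S \right)} = \sqrt{-4} = 2 i$)
$w = 4 + 8 i$ ($w = 4 \left(\sqrt{1} + 2 i\right) = 4 \left(1 + 2 i\right) = 4 + 8 i \approx 4.0 + 8.0 i$)
$\left(m{\left(0 \right)} - 137\right) w = \left(11 \cdot 0 - 137\right) \left(4 + 8 i\right) = \left(0 - 137\right) \left(4 + 8 i\right) = - 137 \left(4 + 8 i\right) = -548 - 1096 i$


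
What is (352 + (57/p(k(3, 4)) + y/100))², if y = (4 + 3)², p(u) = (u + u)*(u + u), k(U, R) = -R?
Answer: 319687337281/2560000 ≈ 1.2488e+5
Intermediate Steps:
p(u) = 4*u² (p(u) = (2*u)*(2*u) = 4*u²)
y = 49 (y = 7² = 49)
(352 + (57/p(k(3, 4)) + y/100))² = (352 + (57/((4*(-1*4)²)) + 49/100))² = (352 + (57/((4*(-4)²)) + 49*(1/100)))² = (352 + (57/((4*16)) + 49/100))² = (352 + (57/64 + 49/100))² = (352 + 2209/1600)² = (565409/1600)² = 319687337281/2560000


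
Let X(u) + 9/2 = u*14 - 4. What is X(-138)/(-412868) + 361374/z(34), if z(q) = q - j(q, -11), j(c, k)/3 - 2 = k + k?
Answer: 149199943039/38809592 ≈ 3844.4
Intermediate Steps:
j(c, k) = 6 + 6*k (j(c, k) = 6 + 3*(k + k) = 6 + 3*(2*k) = 6 + 6*k)
z(q) = 60 + q (z(q) = q - (6 + 6*(-11)) = q - (6 - 66) = q - 1*(-60) = q + 60 = 60 + q)
X(u) = -17/2 + 14*u (X(u) = -9/2 + (u*14 - 4) = -9/2 + (14*u - 4) = -9/2 + (-4 + 14*u) = -17/2 + 14*u)
X(-138)/(-412868) + 361374/z(34) = (-17/2 + 14*(-138))/(-412868) + 361374/(60 + 34) = (-17/2 - 1932)*(-1/412868) + 361374/94 = -3881/2*(-1/412868) + 361374*(1/94) = 3881/825736 + 180687/47 = 149199943039/38809592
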